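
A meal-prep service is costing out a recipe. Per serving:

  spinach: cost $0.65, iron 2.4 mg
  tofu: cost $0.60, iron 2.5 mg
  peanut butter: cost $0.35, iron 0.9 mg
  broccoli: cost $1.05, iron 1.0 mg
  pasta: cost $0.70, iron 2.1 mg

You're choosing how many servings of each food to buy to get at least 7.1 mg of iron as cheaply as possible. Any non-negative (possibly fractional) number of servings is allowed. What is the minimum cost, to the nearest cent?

Cost per mg of iron: tofu $0.2400, spinach $0.2708, pasta $0.3333, peanut butter $0.3889, broccoli $1.0500.
With no serving limits, use only tofu: 7.1 mg / 2.5 mg = 2.84 servings × $0.60 = $1.70.

$1.70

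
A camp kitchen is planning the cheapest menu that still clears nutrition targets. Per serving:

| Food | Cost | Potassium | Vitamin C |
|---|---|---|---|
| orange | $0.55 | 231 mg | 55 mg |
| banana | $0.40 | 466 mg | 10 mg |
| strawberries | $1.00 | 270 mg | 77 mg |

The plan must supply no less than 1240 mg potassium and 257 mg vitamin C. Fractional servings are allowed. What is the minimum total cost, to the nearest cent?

$2.68

orange only: max(1240/231, 257/55) = 5.368 servings → $2.95.
banana only: max(1240/466, 257/10) = 25.7 servings → $10.28.
strawberries only: max(1240/270, 257/77) = 4.593 servings → $4.59.
orange + banana with both tight: 4.604 servings and 0.3788 servings → $2.68.
orange + strawberries: intersection lies outside the first quadrant.
banana + strawberries with both tight: 0.7863 servings and 3.236 servings → $3.55.
So the least-cost plan costs $2.68.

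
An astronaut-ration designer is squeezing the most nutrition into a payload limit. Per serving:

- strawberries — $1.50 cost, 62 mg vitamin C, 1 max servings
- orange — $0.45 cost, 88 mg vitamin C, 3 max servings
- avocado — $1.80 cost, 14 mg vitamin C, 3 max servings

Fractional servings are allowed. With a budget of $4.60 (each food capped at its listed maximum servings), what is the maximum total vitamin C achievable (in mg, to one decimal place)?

Vitamin C per dollar: orange 195.6, strawberries 41.33, avocado 7.778.
Take 3 servings of orange: spends $1.35, +264.0 mg vitamin C (running total 264.0 mg).
Take 1 serving of strawberries: spends $1.50, +62.0 mg vitamin C (running total 326.0 mg).
Take 0.9722 servings of avocado: spends $1.75, +13.6 mg vitamin C (running total 339.6 mg).
Filling greedily by vitamin C-per-dollar is optimal for one linear limit, giving 339.6 mg.

339.6 mg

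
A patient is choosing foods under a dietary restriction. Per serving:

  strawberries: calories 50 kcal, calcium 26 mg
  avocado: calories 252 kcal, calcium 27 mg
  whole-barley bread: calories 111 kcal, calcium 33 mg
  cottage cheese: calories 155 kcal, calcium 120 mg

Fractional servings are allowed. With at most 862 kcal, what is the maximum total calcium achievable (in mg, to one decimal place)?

Calcium per kcal: cottage cheese 0.7742, strawberries 0.52, whole-barley bread 0.2973, avocado 0.1071.
With no serving limits, spend the whole calories allowance on cottage cheese: 862 kcal / 155 kcal × 120 mg = 667.4 mg.

667.4 mg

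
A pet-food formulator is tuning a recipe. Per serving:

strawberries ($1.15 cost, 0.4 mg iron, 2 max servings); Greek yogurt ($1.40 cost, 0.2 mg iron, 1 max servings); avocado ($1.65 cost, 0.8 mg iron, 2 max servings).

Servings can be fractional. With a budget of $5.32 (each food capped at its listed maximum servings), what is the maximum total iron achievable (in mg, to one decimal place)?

2.3 mg

Iron per dollar: avocado 0.4848, strawberries 0.3478, Greek yogurt 0.1429.
Take 2 servings of avocado: spends $3.30, +1.6 mg iron (running total 1.6 mg).
Take 1.757 servings of strawberries: spends $2.02, +0.7 mg iron (running total 2.3 mg).
Filling greedily by iron-per-dollar is optimal for one linear limit, giving 2.3 mg.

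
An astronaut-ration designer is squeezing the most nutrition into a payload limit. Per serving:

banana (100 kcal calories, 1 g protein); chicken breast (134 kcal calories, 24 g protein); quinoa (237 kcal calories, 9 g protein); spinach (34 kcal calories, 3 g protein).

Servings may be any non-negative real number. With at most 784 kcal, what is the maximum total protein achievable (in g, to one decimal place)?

140.4 g

Protein per kcal: chicken breast 0.1791, spinach 0.08824, quinoa 0.03797, banana 0.01.
With no serving limits, spend the whole calories allowance on chicken breast: 784 kcal / 134 kcal × 24 g = 140.4 g.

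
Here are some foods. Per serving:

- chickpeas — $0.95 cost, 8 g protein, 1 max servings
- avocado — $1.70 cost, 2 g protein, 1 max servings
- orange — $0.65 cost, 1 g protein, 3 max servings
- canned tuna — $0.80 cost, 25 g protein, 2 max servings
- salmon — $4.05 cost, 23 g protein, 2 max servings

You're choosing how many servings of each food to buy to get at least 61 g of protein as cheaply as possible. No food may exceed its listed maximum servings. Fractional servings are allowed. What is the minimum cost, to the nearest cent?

Cost per g of protein: canned tuna $0.0320, chickpeas $0.1187, salmon $0.1761, orange $0.6500, avocado $0.8500.
Take 2 servings of canned tuna: +50.0 g protein for $1.60 (total $1.60, still need 11.0 g).
Take 1 serving of chickpeas: +8.0 g protein for $0.95 (total $2.55, still need 3.0 g).
Take 0.1304 servings of salmon: +3.0 g protein for $0.53 (total $3.08, still need 0.0 g).
Filling from the cheapest source first is optimal under one linear minimum: $3.08.

$3.08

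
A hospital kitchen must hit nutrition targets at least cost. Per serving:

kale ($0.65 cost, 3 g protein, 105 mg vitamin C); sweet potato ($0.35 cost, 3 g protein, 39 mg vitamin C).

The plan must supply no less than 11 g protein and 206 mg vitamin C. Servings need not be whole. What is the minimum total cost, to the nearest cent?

$1.57

The cheapest plan sits at a corner of the feasible region — with two constraints it uses at most two foods.
kale only: max(11/3, 206/105) = 3.667 servings → $2.38.
sweet potato only: max(11/3, 206/39) = 5.282 servings → $1.85.
kale + sweet potato with both tight: 0.9545 servings and 2.712 servings → $1.57.
So the least-cost plan costs $1.57.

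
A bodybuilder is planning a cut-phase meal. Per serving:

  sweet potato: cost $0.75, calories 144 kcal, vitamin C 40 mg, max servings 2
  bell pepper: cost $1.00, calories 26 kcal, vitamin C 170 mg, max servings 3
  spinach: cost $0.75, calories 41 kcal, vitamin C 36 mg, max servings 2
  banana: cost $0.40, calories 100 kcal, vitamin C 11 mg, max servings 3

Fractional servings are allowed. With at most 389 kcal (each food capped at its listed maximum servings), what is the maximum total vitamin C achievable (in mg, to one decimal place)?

Vitamin C per kcal: bell pepper 6.538, spinach 0.878, sweet potato 0.2778, banana 0.11.
Take 3 servings of bell pepper: uses 78 kcal, +510.0 mg vitamin C (running total 510.0 mg).
Take 2 servings of spinach: uses 82 kcal, +72.0 mg vitamin C (running total 582.0 mg).
Take 1.59 servings of sweet potato: uses 229 kcal, +63.6 mg vitamin C (running total 645.6 mg).
Filling greedily by vitamin C-per-kcal is optimal for one linear limit, giving 645.6 mg.

645.6 mg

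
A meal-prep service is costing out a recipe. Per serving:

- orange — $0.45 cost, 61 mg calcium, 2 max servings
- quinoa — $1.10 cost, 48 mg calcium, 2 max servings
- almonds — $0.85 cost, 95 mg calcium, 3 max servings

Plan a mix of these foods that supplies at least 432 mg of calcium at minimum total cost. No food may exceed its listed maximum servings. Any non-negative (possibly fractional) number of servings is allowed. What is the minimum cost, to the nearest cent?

$4.02

Cost per mg of calcium: orange $0.0074, almonds $0.0089, quinoa $0.0229.
Take 2 servings of orange: +122.0 mg calcium for $0.90 (total $0.90, still need 310.0 mg).
Take 3 servings of almonds: +285.0 mg calcium for $2.55 (total $3.45, still need 25.0 mg).
Take 0.5208 servings of quinoa: +25.0 mg calcium for $0.57 (total $4.02, still need 0.0 mg).
Filling from the cheapest source first is optimal under one linear minimum: $4.02.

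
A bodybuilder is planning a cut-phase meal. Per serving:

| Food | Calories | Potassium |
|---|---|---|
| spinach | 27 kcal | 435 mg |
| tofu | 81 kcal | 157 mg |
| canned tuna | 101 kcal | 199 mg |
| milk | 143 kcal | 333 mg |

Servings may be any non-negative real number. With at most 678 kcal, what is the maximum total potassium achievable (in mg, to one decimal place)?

Potassium per kcal: spinach 16.11, milk 2.329, canned tuna 1.97, tofu 1.938.
With no serving limits, spend the whole calories allowance on spinach: 678 kcal / 27 kcal × 435 mg = 10923.3 mg.

10923.3 mg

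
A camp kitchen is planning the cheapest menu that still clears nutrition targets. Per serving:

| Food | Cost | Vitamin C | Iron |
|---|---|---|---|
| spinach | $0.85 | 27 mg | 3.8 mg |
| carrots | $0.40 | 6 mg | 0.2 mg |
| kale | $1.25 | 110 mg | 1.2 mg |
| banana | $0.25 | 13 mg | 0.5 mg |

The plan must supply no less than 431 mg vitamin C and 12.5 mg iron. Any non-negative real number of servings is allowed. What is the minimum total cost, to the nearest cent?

With two linear requirements the optimum uses one or two foods; enumerate the corners.
spinach only: max(431/27, 12.5/3.8) = 15.96 servings → $13.57.
carrots only: max(431/6, 12.5/0.2) = 71.83 servings → $28.73.
kale only: max(431/110, 12.5/1.2) = 10.42 servings → $13.02.
banana only: max(431/13, 12.5/0.5) = 33.15 servings → $8.29.
spinach + carrots: intersection lies outside the first quadrant.
spinach + kale with both tight: 2.225 servings and 3.372 servings → $6.11.
spinach + banana: intersection lies outside the first quadrant.
carrots + kale with both tight: 57.96 servings and 0.7568 servings → $24.13.
carrots + banana with both targets exact would need a negative amount; discard.
kale + banana with both tight: 1.345 servings and 21.77 servings → $7.12.
Cheapest feasible corner: $6.11.

$6.11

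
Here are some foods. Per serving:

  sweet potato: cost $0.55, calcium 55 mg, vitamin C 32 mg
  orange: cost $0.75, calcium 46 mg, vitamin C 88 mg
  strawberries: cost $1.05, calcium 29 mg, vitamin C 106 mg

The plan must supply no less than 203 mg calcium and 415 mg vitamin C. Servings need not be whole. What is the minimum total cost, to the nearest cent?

An LP optimum is at a vertex; with two nutrient constraints at most two foods are used. Check each candidate.
sweet potato only: max(203/55, 415/32) = 12.97 servings → $7.13.
orange only: max(203/46, 415/88) = 4.716 servings → $3.54.
strawberries only: max(203/29, 415/106) = 7 servings → $7.35.
sweet potato + orange: the both-tight solution has a negative serving — not a feasible corner.
sweet potato + strawberries with both tight: 1.935 servings and 3.331 servings → $4.56.
orange + strawberries with both tight: 4.08 servings and 0.5275 servings → $3.61.
So the least-cost plan costs $3.54.

$3.54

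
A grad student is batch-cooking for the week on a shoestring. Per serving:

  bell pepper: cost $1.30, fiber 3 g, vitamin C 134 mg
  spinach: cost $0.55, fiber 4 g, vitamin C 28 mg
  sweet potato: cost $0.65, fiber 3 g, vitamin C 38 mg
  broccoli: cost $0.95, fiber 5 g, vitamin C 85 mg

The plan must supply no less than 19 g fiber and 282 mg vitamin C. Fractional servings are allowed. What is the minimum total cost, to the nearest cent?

With two linear requirements the optimum uses one or two foods; enumerate the corners.
bell pepper only: max(19/3, 282/134) = 6.333 servings → $8.23.
spinach only: max(19/4, 282/28) = 10.07 servings → $5.54.
sweet potato only: max(19/3, 282/38) = 7.421 servings → $4.82.
broccoli only: max(19/5, 282/85) = 3.8 servings → $3.61.
bell pepper + spinach with both tight: 1.319 servings and 3.761 servings → $3.78.
bell pepper + sweet potato with both tight: 0.4306 servings and 5.903 servings → $4.40.
bell pepper + broccoli: intersection lies outside the first quadrant.
spinach + sweet potato with both targets exact would need a negative amount; discard.
spinach + broccoli with both tight: 1.025 servings and 2.98 servings → $3.39.
sweet potato + broccoli with both tight: 3.154 servings and 1.908 servings → $3.86.
The minimum over all feasible corners is $3.39.

$3.39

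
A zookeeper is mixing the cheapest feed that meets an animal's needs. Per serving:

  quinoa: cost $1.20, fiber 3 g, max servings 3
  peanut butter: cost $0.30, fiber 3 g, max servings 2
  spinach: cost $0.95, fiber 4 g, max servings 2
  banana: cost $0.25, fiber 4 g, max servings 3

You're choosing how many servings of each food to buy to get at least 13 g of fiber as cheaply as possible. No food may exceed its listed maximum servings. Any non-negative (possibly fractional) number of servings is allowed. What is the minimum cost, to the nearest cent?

Cost per g of fiber: banana $0.0625, peanut butter $0.1000, spinach $0.2375, quinoa $0.4000.
Take 3 servings of banana: +12.0 g fiber for $0.75 (total $0.75, still need 1.0 g).
Take 0.3333 servings of peanut butter: +1.0 g fiber for $0.10 (total $0.85, still need 0.0 g).
Greedy by cheapest-per-g is optimal for a single linear constraint, so the minimum cost is $0.85.

$0.85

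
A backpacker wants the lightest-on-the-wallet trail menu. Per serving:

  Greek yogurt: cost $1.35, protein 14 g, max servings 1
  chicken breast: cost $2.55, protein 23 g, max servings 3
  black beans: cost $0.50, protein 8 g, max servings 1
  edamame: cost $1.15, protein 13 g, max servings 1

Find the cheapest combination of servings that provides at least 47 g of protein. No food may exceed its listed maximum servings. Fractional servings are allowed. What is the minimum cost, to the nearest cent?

Cost per g of protein: black beans $0.0625, edamame $0.0885, Greek yogurt $0.0964, chicken breast $0.1109.
Take 1 serving of black beans: +8.0 g protein for $0.50 (total $0.50, still need 39.0 g).
Take 1 serving of edamame: +13.0 g protein for $1.15 (total $1.65, still need 26.0 g).
Take 1 serving of Greek yogurt: +14.0 g protein for $1.35 (total $3.00, still need 12.0 g).
Take 0.5217 servings of chicken breast: +12.0 g protein for $1.33 (total $4.33, still need 0.0 g).
Greedy by cheapest-per-g is optimal for a single linear constraint, so the minimum cost is $4.33.

$4.33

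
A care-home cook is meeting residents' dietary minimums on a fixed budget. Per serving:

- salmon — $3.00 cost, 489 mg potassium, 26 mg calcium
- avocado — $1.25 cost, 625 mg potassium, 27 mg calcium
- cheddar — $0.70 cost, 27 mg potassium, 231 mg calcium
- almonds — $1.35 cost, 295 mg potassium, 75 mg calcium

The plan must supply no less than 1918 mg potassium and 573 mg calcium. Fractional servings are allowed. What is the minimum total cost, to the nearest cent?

$5.21

Compare the cost at each extreme point of the feasible region.
salmon only: max(1918/489, 573/26) = 22.04 servings → $66.12.
avocado only: max(1918/625, 573/27) = 21.22 servings → $26.53.
cheddar only: max(1918/27, 573/231) = 71.04 servings → $49.73.
almonds only: max(1918/295, 573/75) = 7.64 servings → $10.31.
salmon + avocado with both targets exact would need a negative amount; discard.
salmon + cheddar with both tight: 3.809 servings and 2.052 servings → $12.86.
salmon + almonds with both targets exact would need a negative amount; discard.
avocado + cheddar with both tight: 2.977 servings and 2.133 servings → $5.21.
avocado + almonds: the both-tight solution has a negative serving — not a feasible corner.
cheddar + almonds with both tight: 0.3809 servings and 6.467 servings → $9.00.
The minimum over all feasible corners is $5.21.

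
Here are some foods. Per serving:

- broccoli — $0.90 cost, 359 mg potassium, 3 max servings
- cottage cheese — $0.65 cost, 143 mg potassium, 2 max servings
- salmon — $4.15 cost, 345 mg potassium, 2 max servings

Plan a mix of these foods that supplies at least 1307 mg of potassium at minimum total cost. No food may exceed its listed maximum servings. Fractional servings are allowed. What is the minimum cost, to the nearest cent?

$3.75

Cost per mg of potassium: broccoli $0.0025, cottage cheese $0.0045, salmon $0.0120.
Take 3 servings of broccoli: +1077.0 mg potassium for $2.70 (total $2.70, still need 230.0 mg).
Take 1.608 servings of cottage cheese: +230.0 mg potassium for $1.05 (total $3.75, still need 0.0 mg).
Filling from the cheapest source first is optimal under one linear minimum: $3.75.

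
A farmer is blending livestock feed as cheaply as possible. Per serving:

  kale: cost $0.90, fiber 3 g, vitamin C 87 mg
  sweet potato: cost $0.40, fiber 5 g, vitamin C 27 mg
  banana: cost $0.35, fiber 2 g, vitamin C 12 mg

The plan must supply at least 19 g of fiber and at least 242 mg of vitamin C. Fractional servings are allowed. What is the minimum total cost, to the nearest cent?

$2.82

Two binding constraints pin down two serving amounts, so the optimal mix uses at most two foods. The candidates are each food alone (scaled to the tighter of fiber/vitamin C) and each pair with both constraints tight.
kale only: max(19/3, 242/87) = 6.333 servings → $5.70.
sweet potato only: max(19/5, 242/27) = 8.963 servings → $3.59.
banana only: max(19/2, 242/12) = 20.17 servings → $7.06.
kale + sweet potato with both tight: 1.969 servings and 2.619 servings → $2.82.
kale + banana with both tight: 1.855 servings and 6.717 servings → $4.02.
sweet potato + banana: the both-tight solution has a negative serving — not a feasible corner.
Cheapest feasible corner: $2.82.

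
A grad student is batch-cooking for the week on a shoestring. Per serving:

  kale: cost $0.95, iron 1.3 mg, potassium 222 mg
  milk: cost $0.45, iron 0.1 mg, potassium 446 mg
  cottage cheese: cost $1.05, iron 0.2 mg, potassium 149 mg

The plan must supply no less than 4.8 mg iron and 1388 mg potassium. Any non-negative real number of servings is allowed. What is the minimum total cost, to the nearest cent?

This is a tiny linear program; its minimum lies at a vertex of the feasible set. List the vertices and price them.
kale only: max(4.8/1.3, 1388/222) = 6.252 servings → $5.94.
milk only: max(4.8/0.1, 1388/446) = 48 servings → $21.60.
cottage cheese only: max(4.8/0.2, 1388/149) = 24 servings → $25.20.
kale + milk with both tight: 3.59 servings and 1.325 servings → $4.01.
kale + cottage cheese with both tight: 2.931 servings and 4.948 servings → $7.98.
milk + cottage cheese with both targets exact would need a negative amount; discard.
The minimum over all feasible corners is $4.01.

$4.01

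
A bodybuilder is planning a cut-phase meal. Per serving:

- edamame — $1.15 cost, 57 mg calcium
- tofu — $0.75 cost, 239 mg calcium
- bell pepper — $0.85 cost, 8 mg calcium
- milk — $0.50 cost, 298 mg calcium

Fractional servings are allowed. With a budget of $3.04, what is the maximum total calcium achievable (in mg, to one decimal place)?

Calcium per dollar: milk 596, tofu 318.7, edamame 49.57, bell pepper 9.412.
With no serving limits, spend the whole cost allowance on milk: $3.04 / $0.50 × 298 mg = 1811.8 mg.

1811.8 mg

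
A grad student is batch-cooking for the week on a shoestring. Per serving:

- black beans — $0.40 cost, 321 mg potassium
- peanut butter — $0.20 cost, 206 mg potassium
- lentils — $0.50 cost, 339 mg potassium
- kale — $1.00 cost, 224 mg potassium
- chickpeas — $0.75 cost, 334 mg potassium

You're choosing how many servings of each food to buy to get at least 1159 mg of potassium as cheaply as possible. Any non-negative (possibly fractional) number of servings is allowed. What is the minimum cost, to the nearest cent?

$1.13

Cost per mg of potassium: peanut butter $0.0010, black beans $0.0012, lentils $0.0015, chickpeas $0.0022, kale $0.0045.
With no serving limits, use only peanut butter: 1159 mg / 206 mg = 5.626 servings × $0.20 = $1.13.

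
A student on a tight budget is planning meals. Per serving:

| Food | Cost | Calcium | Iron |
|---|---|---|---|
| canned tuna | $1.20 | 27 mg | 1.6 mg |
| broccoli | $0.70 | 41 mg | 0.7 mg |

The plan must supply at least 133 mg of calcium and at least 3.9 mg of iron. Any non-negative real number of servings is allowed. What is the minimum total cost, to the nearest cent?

An LP optimum is at a vertex; with two nutrient constraints at most two foods are used. Check each candidate.
canned tuna only: max(133/27, 3.9/1.6) = 4.926 servings → $5.91.
broccoli only: max(133/41, 3.9/0.7) = 5.571 servings → $3.90.
canned tuna + broccoli with both tight: 1.43 servings and 2.302 servings → $3.33.
The minimum over all feasible corners is $3.33.

$3.33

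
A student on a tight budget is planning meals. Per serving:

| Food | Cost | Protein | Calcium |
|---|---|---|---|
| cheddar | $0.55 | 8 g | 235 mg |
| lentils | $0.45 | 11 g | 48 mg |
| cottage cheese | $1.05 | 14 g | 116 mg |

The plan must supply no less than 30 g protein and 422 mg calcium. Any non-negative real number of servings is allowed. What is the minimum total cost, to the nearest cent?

$1.55

Check every corner: each single food scaled to meet both minima, and each pair solved so both constraints bind.
cheddar only: max(30/8, 422/235) = 3.75 servings → $2.06.
lentils only: max(30/11, 422/48) = 8.792 servings → $3.96.
cottage cheese only: max(30/14, 422/116) = 3.638 servings → $3.82.
cheddar + lentils with both tight: 1.455 servings and 1.669 servings → $1.55.
cheddar + cottage cheese with both tight: 1.028 servings and 1.555 servings → $2.20.
lentils + cottage cheese: intersection lies outside the first quadrant.
The minimum over all feasible corners is $1.55.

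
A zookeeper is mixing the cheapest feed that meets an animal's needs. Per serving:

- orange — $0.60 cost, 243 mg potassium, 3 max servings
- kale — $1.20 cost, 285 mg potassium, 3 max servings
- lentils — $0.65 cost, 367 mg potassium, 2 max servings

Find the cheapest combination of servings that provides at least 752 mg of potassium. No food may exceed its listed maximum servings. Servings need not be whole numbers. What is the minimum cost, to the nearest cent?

$1.34

Cost per mg of potassium: lentils $0.0018, orange $0.0025, kale $0.0042.
Take 2 servings of lentils: +734.0 mg potassium for $1.30 (total $1.30, still need 18.0 mg).
Take 0.07407 servings of orange: +18.0 mg potassium for $0.04 (total $1.34, still need 0.0 mg).
Filling from the cheapest source first is optimal under one linear minimum: $1.34.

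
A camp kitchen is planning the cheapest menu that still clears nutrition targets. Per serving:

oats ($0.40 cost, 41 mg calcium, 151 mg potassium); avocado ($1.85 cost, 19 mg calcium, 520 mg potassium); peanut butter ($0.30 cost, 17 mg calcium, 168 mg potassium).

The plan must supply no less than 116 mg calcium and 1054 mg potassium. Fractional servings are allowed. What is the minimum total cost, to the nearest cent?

Check every corner: each single food scaled to meet both minima, and each pair solved so both constraints bind.
oats only: max(116/41, 1054/151) = 6.98 servings → $2.79.
avocado only: max(116/19, 1054/520) = 6.105 servings → $11.29.
peanut butter only: max(116/17, 1054/168) = 6.824 servings → $2.05.
oats + avocado with both tight: 2.184 servings and 1.393 servings → $3.45.
oats + peanut butter with both tight: 0.3633 servings and 5.947 servings → $1.93.
avocado + peanut butter with both targets exact would need a negative amount; discard.
The minimum over all feasible corners is $1.93.

$1.93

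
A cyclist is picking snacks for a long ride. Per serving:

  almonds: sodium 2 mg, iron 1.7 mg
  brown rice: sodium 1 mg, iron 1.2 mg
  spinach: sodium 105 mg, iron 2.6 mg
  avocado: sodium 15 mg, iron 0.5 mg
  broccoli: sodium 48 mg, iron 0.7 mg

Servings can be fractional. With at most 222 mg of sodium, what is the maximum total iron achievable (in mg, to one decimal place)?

Iron per mg sodium: brown rice 1.2, almonds 0.85, avocado 0.03333, spinach 0.02476, broccoli 0.01458.
With no serving limits, spend the whole sodium allowance on brown rice: 222 mg / 1 mg × 1.2 mg = 266.4 mg.

266.4 mg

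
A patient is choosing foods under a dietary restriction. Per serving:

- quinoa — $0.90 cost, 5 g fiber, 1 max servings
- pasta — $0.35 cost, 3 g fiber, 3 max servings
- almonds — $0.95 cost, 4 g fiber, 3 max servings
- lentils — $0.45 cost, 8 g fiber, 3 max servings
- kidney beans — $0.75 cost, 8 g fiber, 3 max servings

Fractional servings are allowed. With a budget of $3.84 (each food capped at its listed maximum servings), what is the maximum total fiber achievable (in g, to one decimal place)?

Fiber per dollar: lentils 17.78, kidney beans 10.67, pasta 8.571, quinoa 5.556, almonds 4.211.
Take 3 servings of lentils: spends $1.35, +24.0 g fiber (running total 24.0 g).
Take 3 servings of kidney beans: spends $2.25, +24.0 g fiber (running total 48.0 g).
Take 0.6857 servings of pasta: spends $0.24, +2.1 g fiber (running total 50.1 g).
Greedy by best ratio exhausts the cost allowance optimally: 50.1 g.

50.1 g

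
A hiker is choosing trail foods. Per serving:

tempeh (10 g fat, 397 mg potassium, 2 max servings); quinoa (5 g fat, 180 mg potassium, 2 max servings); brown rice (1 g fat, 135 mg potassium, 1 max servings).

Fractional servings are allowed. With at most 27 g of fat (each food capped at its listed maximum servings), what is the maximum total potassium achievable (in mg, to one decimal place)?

Potassium per g fat: brown rice 135, tempeh 39.7, quinoa 36.
Take 1 serving of brown rice: uses 1 g fat, +135.0 mg potassium (running total 135.0 mg).
Take 2 servings of tempeh: uses 20 g fat, +794.0 mg potassium (running total 929.0 mg).
Take 1.2 servings of quinoa: uses 6 g fat, +216.0 mg potassium (running total 1145.0 mg).
Greedy by best ratio exhausts the fat allowance optimally: 1145.0 mg.

1145.0 mg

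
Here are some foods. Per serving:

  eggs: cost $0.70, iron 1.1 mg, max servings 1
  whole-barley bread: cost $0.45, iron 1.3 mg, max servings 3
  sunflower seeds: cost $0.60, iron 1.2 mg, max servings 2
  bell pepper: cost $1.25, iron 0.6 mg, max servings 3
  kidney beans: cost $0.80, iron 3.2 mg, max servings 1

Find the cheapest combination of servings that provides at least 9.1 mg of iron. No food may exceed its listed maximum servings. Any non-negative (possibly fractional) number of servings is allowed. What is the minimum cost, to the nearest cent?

$3.15

Cost per mg of iron: kidney beans $0.2500, whole-barley bread $0.3462, sunflower seeds $0.5000, eggs $0.6364, bell pepper $2.0833.
Take 1 serving of kidney beans: +3.2 mg iron for $0.80 (total $0.80, still need 5.9 mg).
Take 3 servings of whole-barley bread: +3.9 mg iron for $1.35 (total $2.15, still need 2.0 mg).
Take 1.667 servings of sunflower seeds: +2.0 mg iron for $1.00 (total $3.15, still need 0.0 mg).
Greedy by cheapest-per-mg is optimal for a single linear constraint, so the minimum cost is $3.15.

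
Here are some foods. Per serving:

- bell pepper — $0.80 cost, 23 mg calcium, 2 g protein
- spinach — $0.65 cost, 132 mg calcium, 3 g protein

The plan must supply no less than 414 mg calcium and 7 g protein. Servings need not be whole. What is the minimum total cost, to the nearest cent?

For a min-cost LP with two ≥-constraints, a basic feasible solution has at most two positive variables.
bell pepper only: max(414/23, 7/2) = 18 servings → $14.40.
spinach only: max(414/132, 7/3) = 3.136 servings → $2.04.
bell pepper + spinach: the both-tight solution has a negative serving — not a feasible corner.
The minimum over all feasible corners is $2.04.

$2.04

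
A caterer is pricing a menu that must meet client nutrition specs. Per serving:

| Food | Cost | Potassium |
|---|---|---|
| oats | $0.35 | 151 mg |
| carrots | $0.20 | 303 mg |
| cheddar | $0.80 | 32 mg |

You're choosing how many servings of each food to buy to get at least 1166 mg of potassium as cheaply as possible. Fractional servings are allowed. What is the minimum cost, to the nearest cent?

Cost per mg of potassium: carrots $0.0007, oats $0.0023, cheddar $0.0250.
With no serving limits, use only carrots: 1166 mg / 303 mg = 3.848 servings × $0.20 = $0.77.

$0.77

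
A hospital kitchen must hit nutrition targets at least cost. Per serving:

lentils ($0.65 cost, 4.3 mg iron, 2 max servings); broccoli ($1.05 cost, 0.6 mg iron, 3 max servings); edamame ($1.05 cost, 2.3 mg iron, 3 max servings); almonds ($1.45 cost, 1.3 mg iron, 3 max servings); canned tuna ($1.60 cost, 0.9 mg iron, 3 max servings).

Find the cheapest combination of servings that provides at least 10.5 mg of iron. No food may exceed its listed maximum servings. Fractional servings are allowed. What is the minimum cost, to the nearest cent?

Cost per mg of iron: lentils $0.1512, edamame $0.4565, almonds $1.1154, broccoli $1.7500, canned tuna $1.7778.
Take 2 servings of lentils: +8.6 mg iron for $1.30 (total $1.30, still need 1.9 mg).
Take 0.8261 servings of edamame: +1.9 mg iron for $0.87 (total $2.17, still need 0.0 mg).
Filling from the cheapest source first is optimal under one linear minimum: $2.17.

$2.17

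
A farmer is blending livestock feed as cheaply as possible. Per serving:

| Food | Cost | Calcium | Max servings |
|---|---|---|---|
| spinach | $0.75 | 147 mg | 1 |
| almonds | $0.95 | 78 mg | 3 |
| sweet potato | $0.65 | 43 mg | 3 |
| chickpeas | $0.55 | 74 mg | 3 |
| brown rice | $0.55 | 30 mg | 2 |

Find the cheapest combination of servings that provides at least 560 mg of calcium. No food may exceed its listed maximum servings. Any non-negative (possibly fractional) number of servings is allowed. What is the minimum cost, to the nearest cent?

$4.73

Cost per mg of calcium: spinach $0.0051, chickpeas $0.0074, almonds $0.0122, sweet potato $0.0151, brown rice $0.0183.
Take 1 serving of spinach: +147.0 mg calcium for $0.75 (total $0.75, still need 413.0 mg).
Take 3 servings of chickpeas: +222.0 mg calcium for $1.65 (total $2.40, still need 191.0 mg).
Take 2.449 servings of almonds: +191.0 mg calcium for $2.33 (total $4.73, still need 0.0 mg).
Greedy by cheapest-per-mg is optimal for a single linear constraint, so the minimum cost is $4.73.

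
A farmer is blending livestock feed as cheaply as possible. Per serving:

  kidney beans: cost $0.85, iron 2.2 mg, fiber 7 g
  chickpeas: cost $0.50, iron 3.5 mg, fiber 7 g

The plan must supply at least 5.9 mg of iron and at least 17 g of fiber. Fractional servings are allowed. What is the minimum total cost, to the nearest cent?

Two binding constraints pin down two serving amounts, so the optimal mix uses at most two foods. The candidates are each food alone (scaled to the tighter of iron/fiber) and each pair with both constraints tight.
kidney beans only: max(5.9/2.2, 17/7) = 2.682 servings → $2.28.
chickpeas only: max(5.9/3.5, 17/7) = 2.429 servings → $1.21.
kidney beans + chickpeas with both tight: 2 servings and 0.4286 servings → $1.91.
So the least-cost plan costs $1.21.

$1.21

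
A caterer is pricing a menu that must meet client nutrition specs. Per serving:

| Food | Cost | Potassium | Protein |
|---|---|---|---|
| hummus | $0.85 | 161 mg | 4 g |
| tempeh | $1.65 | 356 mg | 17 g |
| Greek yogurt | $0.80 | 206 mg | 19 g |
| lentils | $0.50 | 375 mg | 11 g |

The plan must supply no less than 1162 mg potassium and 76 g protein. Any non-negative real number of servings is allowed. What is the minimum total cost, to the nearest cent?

hummus only: max(1162/161, 76/4) = 19 servings → $16.15.
tempeh only: max(1162/356, 76/17) = 4.471 servings → $7.38.
Greek yogurt only: max(1162/206, 76/19) = 5.641 servings → $4.51.
lentils only: max(1162/375, 76/11) = 6.909 servings → $3.45.
hummus + tempeh with both targets exact would need a negative amount; discard.
hummus + Greek yogurt with both tight: 2.873 servings and 3.395 servings → $5.16.
hummus + lentils with both targets exact would need a negative amount; discard.
tempeh + Greek yogurt with both tight: 1.969 servings and 2.239 servings → $5.04.
tempeh + lentils: the both-tight solution has a negative serving — not a feasible corner.
Greek yogurt + lentils with both tight: 3.235 servings and 1.322 servings → $3.25.
The minimum over all feasible corners is $3.25.

$3.25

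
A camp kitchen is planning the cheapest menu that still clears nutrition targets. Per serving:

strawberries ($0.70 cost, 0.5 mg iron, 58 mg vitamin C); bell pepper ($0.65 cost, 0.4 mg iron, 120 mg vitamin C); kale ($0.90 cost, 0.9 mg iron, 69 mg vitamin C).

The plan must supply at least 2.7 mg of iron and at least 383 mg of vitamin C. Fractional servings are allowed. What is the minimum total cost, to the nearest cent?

At the optimum either one food covers both requirements or two foods hit both targets exactly; no other combination can be cheaper.
strawberries only: max(2.7/0.5, 383/58) = 6.603 servings → $4.62.
bell pepper only: max(2.7/0.4, 383/120) = 6.75 servings → $4.39.
kale only: max(2.7/0.9, 383/69) = 5.551 servings → $5.00.
strawberries + bell pepper with both tight: 4.641 servings and 0.9484 servings → $3.87.
strawberries + kale with both targets exact would need a negative amount; discard.
bell pepper + kale with both tight: 1.97 servings and 2.124 servings → $3.19.
So the least-cost plan costs $3.19.

$3.19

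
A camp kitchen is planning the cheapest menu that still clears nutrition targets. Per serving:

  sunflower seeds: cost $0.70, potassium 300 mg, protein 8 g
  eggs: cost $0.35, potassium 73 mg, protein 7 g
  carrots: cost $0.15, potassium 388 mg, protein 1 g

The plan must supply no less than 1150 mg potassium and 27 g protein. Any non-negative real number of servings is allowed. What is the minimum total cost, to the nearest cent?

This is a tiny linear program; its minimum lies at a vertex of the feasible set. List the vertices and price them.
sunflower seeds only: max(1150/300, 27/8) = 3.833 servings → $2.68.
eggs only: max(1150/73, 27/7) = 15.75 servings → $5.51.
carrots only: max(1150/388, 27/1) = 27 servings → $4.05.
sunflower seeds + eggs with both targets exact would need a negative amount; discard.
sunflower seeds + carrots with both tight: 3.326 servings and 0.3923 servings → $2.39.
eggs + carrots with both tight: 3.529 servings and 2.3 servings → $1.58.
So the least-cost plan costs $1.58.

$1.58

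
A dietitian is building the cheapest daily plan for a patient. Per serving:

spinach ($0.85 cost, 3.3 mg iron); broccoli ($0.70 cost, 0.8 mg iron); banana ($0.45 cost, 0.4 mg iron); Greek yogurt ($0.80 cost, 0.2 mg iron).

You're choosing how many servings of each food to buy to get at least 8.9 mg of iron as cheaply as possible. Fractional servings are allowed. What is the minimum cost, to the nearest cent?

Cost per mg of iron: spinach $0.2576, broccoli $0.8750, banana $1.1250, Greek yogurt $4.0000.
With no serving limits, use only spinach: 8.9 mg / 3.3 mg = 2.697 servings × $0.85 = $2.29.

$2.29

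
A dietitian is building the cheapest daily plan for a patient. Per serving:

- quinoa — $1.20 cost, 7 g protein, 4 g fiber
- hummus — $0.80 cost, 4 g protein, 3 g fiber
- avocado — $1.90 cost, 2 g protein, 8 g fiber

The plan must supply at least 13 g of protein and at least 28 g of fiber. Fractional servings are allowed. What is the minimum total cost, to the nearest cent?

$6.81

With two linear requirements the optimum uses one or two foods; enumerate the corners.
quinoa only: max(13/7, 28/4) = 7 servings → $8.40.
hummus only: max(13/4, 28/3) = 9.333 servings → $7.47.
avocado only: max(13/2, 28/8) = 6.5 servings → $12.35.
quinoa + hummus: the both-tight solution has a negative serving — not a feasible corner.
quinoa + avocado with both tight: 1 serving and 3 servings → $6.90.
hummus + avocado with both tight: 1.846 servings and 2.808 servings → $6.81.
The minimum over all feasible corners is $6.81.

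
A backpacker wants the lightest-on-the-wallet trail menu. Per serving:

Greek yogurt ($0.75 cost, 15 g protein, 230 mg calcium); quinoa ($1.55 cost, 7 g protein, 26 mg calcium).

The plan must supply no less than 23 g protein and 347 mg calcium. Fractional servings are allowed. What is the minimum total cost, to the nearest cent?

Compare the cost at each extreme point of the feasible region.
Greek yogurt only: max(23/15, 347/230) = 1.533 servings → $1.15.
quinoa only: max(23/7, 347/26) = 13.35 servings → $20.69.
Greek yogurt + quinoa with both tight: 1.501 servings and 0.06967 servings → $1.23.
So the least-cost plan costs $1.15.

$1.15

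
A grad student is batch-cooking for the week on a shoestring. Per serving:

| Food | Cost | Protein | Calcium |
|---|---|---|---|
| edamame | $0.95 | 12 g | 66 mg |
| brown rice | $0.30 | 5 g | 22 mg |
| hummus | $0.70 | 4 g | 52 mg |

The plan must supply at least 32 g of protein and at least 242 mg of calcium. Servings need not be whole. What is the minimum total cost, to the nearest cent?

$3.27

Check every corner: each single food scaled to meet both minima, and each pair solved so both constraints bind.
edamame only: max(32/12, 242/66) = 3.667 servings → $3.48.
brown rice only: max(32/5, 242/22) = 11 servings → $3.30.
hummus only: max(32/4, 242/52) = 8 servings → $5.60.
edamame + brown rice with both targets exact would need a negative amount; discard.
edamame + hummus with both tight: 1.933 servings and 2.2 servings → $3.38.
brown rice + hummus with both tight: 4.047 servings and 2.942 servings → $3.27.
Cheapest feasible corner: $3.27.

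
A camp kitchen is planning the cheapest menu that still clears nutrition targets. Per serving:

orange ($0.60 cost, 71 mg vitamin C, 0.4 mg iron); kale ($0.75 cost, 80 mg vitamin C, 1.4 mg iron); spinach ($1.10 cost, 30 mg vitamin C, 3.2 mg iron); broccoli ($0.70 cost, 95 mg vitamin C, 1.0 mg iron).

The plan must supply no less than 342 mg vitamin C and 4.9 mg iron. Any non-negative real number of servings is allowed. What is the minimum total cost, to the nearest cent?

This is a tiny linear program; its minimum lies at a vertex of the feasible set. List the vertices and price them.
orange only: max(342/71, 4.9/0.4) = 12.25 servings → $7.35.
kale only: max(342/80, 4.9/1.4) = 4.275 servings → $3.21.
spinach only: max(342/30, 4.9/3.2) = 11.4 servings → $12.54.
broccoli only: max(342/95, 4.9/1.0) = 4.9 servings → $3.43.
orange + kale with both tight: 1.288 servings and 3.132 servings → $3.12.
orange + spinach with both tight: 4.402 servings and 0.9809 servings → $3.72.
orange + broccoli: intersection lies outside the first quadrant.
kale + spinach: intersection lies outside the first quadrant.
kale + broccoli with both tight: 2.33 servings and 1.638 servings → $2.89.
spinach + broccoli with both tight: 0.4507 servings and 3.458 servings → $2.92.
So the least-cost plan costs $2.89.

$2.89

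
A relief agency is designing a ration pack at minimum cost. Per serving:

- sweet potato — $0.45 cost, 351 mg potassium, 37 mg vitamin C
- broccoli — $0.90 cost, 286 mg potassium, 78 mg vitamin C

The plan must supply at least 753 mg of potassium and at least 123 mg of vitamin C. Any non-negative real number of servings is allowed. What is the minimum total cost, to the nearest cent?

sweet potato only: max(753/351, 123/37) = 3.324 servings → $1.50.
broccoli only: max(753/286, 123/78) = 2.633 servings → $2.37.
sweet potato + broccoli with both tight: 1.402 servings and 0.9116 servings → $1.45.
Cheapest feasible corner: $1.45.

$1.45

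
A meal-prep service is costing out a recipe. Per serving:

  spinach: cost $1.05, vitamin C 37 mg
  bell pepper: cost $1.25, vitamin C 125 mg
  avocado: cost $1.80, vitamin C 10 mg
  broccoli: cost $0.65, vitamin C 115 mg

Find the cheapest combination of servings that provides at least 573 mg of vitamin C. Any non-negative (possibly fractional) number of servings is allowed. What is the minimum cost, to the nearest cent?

$3.24

Cost per mg of vitamin C: broccoli $0.0057, bell pepper $0.0100, spinach $0.0284, avocado $0.1800.
With no serving limits, use only broccoli: 573 mg / 115 mg = 4.983 servings × $0.65 = $3.24.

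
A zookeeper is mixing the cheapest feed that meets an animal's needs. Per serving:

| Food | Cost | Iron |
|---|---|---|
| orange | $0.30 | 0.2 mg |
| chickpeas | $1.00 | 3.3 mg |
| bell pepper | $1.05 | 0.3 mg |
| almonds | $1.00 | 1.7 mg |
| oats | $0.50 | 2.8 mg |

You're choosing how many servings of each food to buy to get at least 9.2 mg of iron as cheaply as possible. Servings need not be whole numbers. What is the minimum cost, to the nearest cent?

$1.64

Cost per mg of iron: oats $0.1786, chickpeas $0.3030, almonds $0.5882, orange $1.5000, bell pepper $3.5000.
With no serving limits, use only oats: 9.2 mg / 2.8 mg = 3.286 servings × $0.50 = $1.64.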